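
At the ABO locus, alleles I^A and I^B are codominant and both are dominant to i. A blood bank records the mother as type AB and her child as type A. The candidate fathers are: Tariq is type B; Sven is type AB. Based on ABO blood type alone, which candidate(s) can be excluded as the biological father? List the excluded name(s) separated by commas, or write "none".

none

A candidate is excluded only if no genotype consistent with his phenotype could produce a type A child with a type AB mother.
Every candidate has at least one consistent genotype combination, so none can be excluded.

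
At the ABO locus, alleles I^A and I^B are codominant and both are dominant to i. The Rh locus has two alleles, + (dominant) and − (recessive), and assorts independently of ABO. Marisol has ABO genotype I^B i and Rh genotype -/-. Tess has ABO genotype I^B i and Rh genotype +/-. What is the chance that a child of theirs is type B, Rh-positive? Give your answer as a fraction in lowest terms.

ABO cross I^B i × I^B i → offspring phenotypes: 1/4 O, 3/4 B.
Rh cross -/- × +/- → 1/2 Rh+, 1/2 Rh-.
Independent loci: P(type B, Rh-positive) = 3/4 × 1/2 = 3/8.

3/8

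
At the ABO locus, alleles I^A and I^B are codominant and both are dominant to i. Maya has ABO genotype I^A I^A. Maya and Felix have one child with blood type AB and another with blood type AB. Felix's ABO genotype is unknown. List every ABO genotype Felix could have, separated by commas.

For each candidate genotype of Felix, check whether crossing it with I^A I^A can produce every observed child phenotype.
  I^A I^A → possible child types {A} ✗
  I^A I^B → possible child types {A, AB} ✓
  I^A i → possible child types {A} ✗
  I^B I^B → possible child types {AB} ✓
  I^B i → possible child types {A, AB} ✓
  i i → possible child types {A} ✗

I^A I^B, I^B I^B, I^B i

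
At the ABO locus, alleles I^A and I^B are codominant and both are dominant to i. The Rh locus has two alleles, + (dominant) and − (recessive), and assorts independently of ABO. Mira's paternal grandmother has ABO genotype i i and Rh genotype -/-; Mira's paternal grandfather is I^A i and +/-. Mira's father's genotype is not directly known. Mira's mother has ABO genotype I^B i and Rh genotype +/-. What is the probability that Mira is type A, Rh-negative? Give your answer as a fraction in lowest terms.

Mira's father's ABO genotype from i i × I^A i: 1/2 I^A i, 1/2 i i.
Crossing each possibility with the mother I^B i and summing P(type A): 1/2·1/4 + 1/2·0 = 1/8.
Similarly for Rh via the father's Rh distribution: P(Rh-) = 3/8.
Independent loci: 1/8 × 3/8 = 3/64.

3/64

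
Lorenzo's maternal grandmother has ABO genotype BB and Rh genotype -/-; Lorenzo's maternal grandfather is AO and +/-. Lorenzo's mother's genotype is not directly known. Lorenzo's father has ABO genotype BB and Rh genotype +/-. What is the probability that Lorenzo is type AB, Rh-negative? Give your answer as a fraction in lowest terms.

3/32

Lorenzo's mother's ABO genotype from BB × AO: 1/2 AB, 1/2 BO.
Crossing each possibility with the father BB and summing P(type AB): 1/2·1/2 + 1/2·0 = 1/4.
Similarly for Rh via the mother's Rh distribution: P(Rh-) = 3/8.
Independent loci: 1/4 × 3/8 = 3/32.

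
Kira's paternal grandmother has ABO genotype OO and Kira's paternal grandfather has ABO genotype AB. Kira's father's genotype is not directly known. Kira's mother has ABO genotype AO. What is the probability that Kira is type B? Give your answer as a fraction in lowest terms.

1/8

Kira's father's ABO genotype from OO × AB: 1/2 AO, 1/2 BO.
Crossing each possibility with the mother AO and summing P(type B): 1/2·0 + 1/2·1/4 = 1/8.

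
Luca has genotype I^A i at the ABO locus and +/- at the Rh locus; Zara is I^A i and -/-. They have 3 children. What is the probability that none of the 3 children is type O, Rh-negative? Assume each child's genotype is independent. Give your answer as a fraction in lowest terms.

343/512

ABO cross I^A i × I^A i → 1/4 O, 3/4 A.
Rh cross +/- × -/- → 1/2 Rh+, 1/2 Rh-; so P(type O, Rh-negative) = 1/4 × 1/2 = 1/8 per child.
P(not type O, Rh-negative) = 7/8 for one child; (7/8)^3 = 343/512.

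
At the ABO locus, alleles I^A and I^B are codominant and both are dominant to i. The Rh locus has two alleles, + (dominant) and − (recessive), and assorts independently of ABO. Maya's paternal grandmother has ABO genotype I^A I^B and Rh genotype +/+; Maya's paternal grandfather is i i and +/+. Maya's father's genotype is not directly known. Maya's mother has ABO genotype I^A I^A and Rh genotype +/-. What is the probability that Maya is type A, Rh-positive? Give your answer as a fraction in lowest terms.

Maya's father's ABO genotype from I^A I^B × i i: 1/2 I^A i, 1/2 I^B i.
Crossing each possibility with the mother I^A I^A and summing P(type A): 1/2·1 + 1/2·1/2 = 3/4.
Similarly for Rh via the father's Rh distribution: P(Rh+) = 1.
Independent loci: 3/4 × 1 = 3/4.

3/4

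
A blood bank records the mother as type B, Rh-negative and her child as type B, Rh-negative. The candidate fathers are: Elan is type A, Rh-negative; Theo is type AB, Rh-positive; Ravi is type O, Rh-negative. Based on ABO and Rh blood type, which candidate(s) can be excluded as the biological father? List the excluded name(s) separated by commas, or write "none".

A candidate is excluded only if no genotype consistent with his phenotype could produce a type B, Rh-negative child with a type B, Rh-negative mother.
Every candidate has at least one consistent genotype combination, so none can be excluded.

none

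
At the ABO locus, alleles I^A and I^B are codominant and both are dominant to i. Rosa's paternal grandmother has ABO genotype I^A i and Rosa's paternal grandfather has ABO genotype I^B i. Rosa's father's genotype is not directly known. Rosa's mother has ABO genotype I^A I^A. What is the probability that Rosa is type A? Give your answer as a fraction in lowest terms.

3/4

Rosa's father's ABO genotype from I^A i × I^B i: 1/4 I^A I^B, 1/4 I^A i, 1/4 I^B i, 1/4 i i.
Crossing each possibility with the mother I^A I^A and summing P(type A): 1/4·1/2 + 1/4·1 + 1/4·1/2 + 1/4·1 = 3/4.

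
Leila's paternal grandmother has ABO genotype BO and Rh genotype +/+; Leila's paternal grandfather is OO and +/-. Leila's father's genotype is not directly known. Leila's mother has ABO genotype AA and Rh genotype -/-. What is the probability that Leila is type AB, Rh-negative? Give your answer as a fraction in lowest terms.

Leila's father's ABO genotype from BO × OO: 1/2 BO, 1/2 OO.
Crossing each possibility with the mother AA and summing P(type AB): 1/2·1/2 + 1/2·0 = 1/4.
Similarly for Rh via the father's Rh distribution: P(Rh-) = 1/4.
Independent loci: 1/4 × 1/4 = 1/16.

1/16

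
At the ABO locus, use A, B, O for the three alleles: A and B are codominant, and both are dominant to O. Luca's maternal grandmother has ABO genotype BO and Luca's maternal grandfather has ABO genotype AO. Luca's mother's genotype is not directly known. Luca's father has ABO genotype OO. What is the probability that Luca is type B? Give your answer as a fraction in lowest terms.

1/4

Luca's mother's ABO genotype from BO × AO: 1/4 AB, 1/4 AO, 1/4 BO, 1/4 OO.
Crossing each possibility with the father OO and summing P(type B): 1/4·1/2 + 1/4·0 + 1/4·1/2 + 1/4·0 = 1/4.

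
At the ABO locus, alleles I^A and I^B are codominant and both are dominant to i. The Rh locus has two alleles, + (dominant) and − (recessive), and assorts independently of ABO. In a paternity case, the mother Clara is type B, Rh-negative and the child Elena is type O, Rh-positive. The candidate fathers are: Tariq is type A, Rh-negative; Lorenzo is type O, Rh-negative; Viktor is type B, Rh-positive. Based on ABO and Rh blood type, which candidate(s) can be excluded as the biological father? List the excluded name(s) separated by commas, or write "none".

A candidate is excluded only if no genotype consistent with his phenotype could produce a type O, Rh-positive child with a type B, Rh-negative mother.
Tariq (type A, Rh-): no genotype consistent with that phenotype can produce a type-O Rh+ child with a type-B mother.
Lorenzo (type O, Rh-): no genotype consistent with that phenotype can produce a type-O Rh+ child with a type-B mother.

Tariq, Lorenzo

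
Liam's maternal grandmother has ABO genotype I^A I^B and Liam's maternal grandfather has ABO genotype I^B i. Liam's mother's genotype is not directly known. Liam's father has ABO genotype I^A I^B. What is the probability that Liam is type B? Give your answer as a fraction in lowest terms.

Liam's mother's ABO genotype from I^A I^B × I^B i: 1/4 I^A I^B, 1/4 I^A i, 1/4 I^B I^B, 1/4 I^B i.
Crossing each possibility with the father I^A I^B and summing P(type B): 1/4·1/4 + 1/4·1/4 + 1/4·1/2 + 1/4·1/2 = 3/8.

3/8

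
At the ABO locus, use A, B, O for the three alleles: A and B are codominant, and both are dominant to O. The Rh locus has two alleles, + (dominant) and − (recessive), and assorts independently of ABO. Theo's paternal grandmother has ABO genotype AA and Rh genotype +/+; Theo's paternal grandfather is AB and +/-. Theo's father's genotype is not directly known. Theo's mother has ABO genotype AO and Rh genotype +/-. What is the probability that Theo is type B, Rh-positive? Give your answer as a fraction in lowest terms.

Theo's father's ABO genotype from AA × AB: 1/2 AA, 1/2 AB.
Crossing each possibility with the mother AO and summing P(type B): 1/2·0 + 1/2·1/4 = 1/8.
Similarly for Rh via the father's Rh distribution: P(Rh+) = 7/8.
Independent loci: 1/8 × 7/8 = 7/64.

7/64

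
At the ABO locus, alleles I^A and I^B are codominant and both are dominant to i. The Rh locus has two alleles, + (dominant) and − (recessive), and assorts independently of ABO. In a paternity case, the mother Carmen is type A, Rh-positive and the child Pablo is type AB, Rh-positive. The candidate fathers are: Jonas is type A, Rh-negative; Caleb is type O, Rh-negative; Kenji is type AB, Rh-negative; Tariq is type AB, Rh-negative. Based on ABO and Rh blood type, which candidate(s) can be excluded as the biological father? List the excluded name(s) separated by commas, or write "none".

A candidate is excluded only if no genotype consistent with his phenotype could produce a type AB, Rh-positive child with a type A, Rh-positive mother.
Jonas (type A, Rh-): no genotype consistent with that phenotype can produce a type-AB Rh+ child with a type-A mother.
Caleb (type O, Rh-): no genotype consistent with that phenotype can produce a type-AB Rh+ child with a type-A mother.

Jonas, Caleb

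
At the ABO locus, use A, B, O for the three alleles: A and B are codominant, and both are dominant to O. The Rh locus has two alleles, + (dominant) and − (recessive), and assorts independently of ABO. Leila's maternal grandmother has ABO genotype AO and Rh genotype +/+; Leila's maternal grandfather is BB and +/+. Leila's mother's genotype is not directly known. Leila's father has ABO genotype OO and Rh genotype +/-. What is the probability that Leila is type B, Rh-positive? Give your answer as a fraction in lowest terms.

1/2

Leila's mother's ABO genotype from AO × BB: 1/2 AB, 1/2 BO.
Crossing each possibility with the father OO and summing P(type B): 1/2·1/2 + 1/2·1/2 = 1/2.
Similarly for Rh via the mother's Rh distribution: P(Rh+) = 1.
Independent loci: 1/2 × 1 = 1/2.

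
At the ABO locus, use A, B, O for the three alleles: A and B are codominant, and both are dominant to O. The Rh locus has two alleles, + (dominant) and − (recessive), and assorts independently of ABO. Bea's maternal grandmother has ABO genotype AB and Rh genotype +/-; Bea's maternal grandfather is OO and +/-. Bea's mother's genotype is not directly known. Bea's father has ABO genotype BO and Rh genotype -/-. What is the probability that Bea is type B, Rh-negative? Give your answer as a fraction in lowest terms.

1/4

Bea's mother's ABO genotype from AB × OO: 1/2 AO, 1/2 BO.
Crossing each possibility with the father BO and summing P(type B): 1/2·1/4 + 1/2·3/4 = 1/2.
Similarly for Rh via the mother's Rh distribution: P(Rh-) = 1/2.
Independent loci: 1/2 × 1/2 = 1/4.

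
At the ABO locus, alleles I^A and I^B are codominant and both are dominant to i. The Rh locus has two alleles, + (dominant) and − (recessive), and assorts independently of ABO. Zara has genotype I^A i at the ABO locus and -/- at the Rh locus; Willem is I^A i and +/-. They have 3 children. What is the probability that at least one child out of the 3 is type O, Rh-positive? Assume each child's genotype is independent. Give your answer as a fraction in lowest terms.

169/512

ABO cross I^A i × I^A i → 1/4 O, 3/4 A.
Rh cross -/- × +/- → 1/2 Rh+, 1/2 Rh-; so P(type O, Rh-positive) = 1/4 × 1/2 = 1/8 per child.
P(none) = (7/8)^3 = 343/512; P(at least one) = 1 − 343/512 = 169/512.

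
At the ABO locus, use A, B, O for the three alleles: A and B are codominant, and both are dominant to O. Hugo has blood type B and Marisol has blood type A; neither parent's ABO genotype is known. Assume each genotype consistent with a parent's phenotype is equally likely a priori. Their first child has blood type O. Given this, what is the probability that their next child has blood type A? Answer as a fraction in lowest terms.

Possible genotypes: Hugo ∈ {BB, BO}; Marisol ∈ {AA, AO}.
Weight each parental genotype pair by prior × P(type-O child):
  BO × AO: posterior weight 1; P(next child type A) = 1/4.
Weighted sum = 1/4.

1/4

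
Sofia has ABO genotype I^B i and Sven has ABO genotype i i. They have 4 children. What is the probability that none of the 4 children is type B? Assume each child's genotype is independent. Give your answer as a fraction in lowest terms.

ABO cross I^B i × i i → 1/2 O, 1/2 B.
So P(type B) = 1/2 per child.
P(not type B) = 1/2 for one child; (1/2)^4 = 1/16.

1/16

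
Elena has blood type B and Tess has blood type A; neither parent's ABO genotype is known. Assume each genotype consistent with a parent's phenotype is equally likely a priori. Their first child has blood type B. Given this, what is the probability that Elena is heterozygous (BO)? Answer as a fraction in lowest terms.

1/3

Possible genotypes: Elena ∈ {BB, BO}; Tess ∈ {AA, AO}.
Weight each parental genotype pair by prior × P(type-B child):
  BB × AO: posterior weight 2/3.
  BO × AO: posterior weight 1/3.
Sum the posterior weight over pairs where Elena is BO: 1/3.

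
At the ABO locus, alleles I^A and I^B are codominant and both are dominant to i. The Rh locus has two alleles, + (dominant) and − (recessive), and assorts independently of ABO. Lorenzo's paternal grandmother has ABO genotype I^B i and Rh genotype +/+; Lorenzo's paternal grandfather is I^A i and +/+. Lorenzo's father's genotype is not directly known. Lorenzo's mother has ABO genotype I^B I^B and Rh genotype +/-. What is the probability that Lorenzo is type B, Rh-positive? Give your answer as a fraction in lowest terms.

3/4

Lorenzo's father's ABO genotype from I^B i × I^A i: 1/4 I^A I^B, 1/4 I^A i, 1/4 I^B i, 1/4 i i.
Crossing each possibility with the mother I^B I^B and summing P(type B): 1/4·1/2 + 1/4·1/2 + 1/4·1 + 1/4·1 = 3/4.
Similarly for Rh via the father's Rh distribution: P(Rh+) = 1.
Independent loci: 3/4 × 1 = 3/4.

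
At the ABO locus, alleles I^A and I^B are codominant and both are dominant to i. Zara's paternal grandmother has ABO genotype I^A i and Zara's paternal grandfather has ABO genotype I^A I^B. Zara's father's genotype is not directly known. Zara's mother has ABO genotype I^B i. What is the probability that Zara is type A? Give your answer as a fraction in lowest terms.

Zara's father's ABO genotype from I^A i × I^A I^B: 1/4 I^A I^A, 1/4 I^A I^B, 1/4 I^A i, 1/4 I^B i.
Crossing each possibility with the mother I^B i and summing P(type A): 1/4·1/2 + 1/4·1/4 + 1/4·1/4 + 1/4·0 = 1/4.

1/4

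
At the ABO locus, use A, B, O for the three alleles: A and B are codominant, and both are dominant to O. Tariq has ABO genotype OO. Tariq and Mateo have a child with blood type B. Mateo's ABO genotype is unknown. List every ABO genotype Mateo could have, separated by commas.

AB, BB, BO

For each candidate genotype of Mateo, check whether crossing it with OO can produce every observed child phenotype.
  AA → possible child types {A} ✗
  AB → possible child types {A, B} ✓
  AO → possible child types {O, A} ✗
  BB → possible child types {B} ✓
  BO → possible child types {O, B} ✓
  OO → possible child types {O} ✗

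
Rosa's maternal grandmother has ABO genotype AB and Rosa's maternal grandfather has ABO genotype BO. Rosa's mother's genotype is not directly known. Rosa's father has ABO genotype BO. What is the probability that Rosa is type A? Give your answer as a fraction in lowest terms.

Rosa's mother's ABO genotype from AB × BO: 1/4 AB, 1/4 AO, 1/4 BB, 1/4 BO.
Crossing each possibility with the father BO and summing P(type A): 1/4·1/4 + 1/4·1/4 + 1/4·0 + 1/4·0 = 1/8.

1/8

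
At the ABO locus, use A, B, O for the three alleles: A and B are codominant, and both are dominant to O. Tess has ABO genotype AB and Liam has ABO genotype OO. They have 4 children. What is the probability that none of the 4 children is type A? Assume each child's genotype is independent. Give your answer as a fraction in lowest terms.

ABO cross AB × OO → 1/2 A, 1/2 B.
So P(type A) = 1/2 per child.
P(not type A) = 1/2 for one child; (1/2)^4 = 1/16.

1/16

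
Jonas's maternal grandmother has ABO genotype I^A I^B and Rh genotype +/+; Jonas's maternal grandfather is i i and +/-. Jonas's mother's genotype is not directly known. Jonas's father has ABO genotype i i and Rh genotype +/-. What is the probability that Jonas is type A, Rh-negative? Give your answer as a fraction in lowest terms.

1/32

Jonas's mother's ABO genotype from I^A I^B × i i: 1/2 I^A i, 1/2 I^B i.
Crossing each possibility with the father i i and summing P(type A): 1/2·1/2 + 1/2·0 = 1/4.
Similarly for Rh via the mother's Rh distribution: P(Rh-) = 1/8.
Independent loci: 1/4 × 1/8 = 1/32.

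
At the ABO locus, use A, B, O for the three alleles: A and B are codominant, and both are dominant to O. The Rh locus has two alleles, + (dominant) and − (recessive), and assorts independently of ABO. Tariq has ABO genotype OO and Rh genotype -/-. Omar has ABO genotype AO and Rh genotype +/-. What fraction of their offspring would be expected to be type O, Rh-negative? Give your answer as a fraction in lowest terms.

ABO cross OO × AO → offspring phenotypes: 1/2 O, 1/2 A.
Rh cross -/- × +/- → 1/2 Rh+, 1/2 Rh-.
Independent loci: P(type O, Rh-negative) = 1/2 × 1/2 = 1/4.

1/4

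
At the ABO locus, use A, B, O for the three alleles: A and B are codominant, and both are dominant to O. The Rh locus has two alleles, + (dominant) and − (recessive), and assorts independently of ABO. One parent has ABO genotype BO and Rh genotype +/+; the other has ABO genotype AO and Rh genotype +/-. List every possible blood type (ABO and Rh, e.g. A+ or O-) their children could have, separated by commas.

O+, A+, B+, AB+

Gametes from BO × AO give offspring ABO genotypes AB, AO, BO, OO, i.e. phenotypes O, A, B, AB.
Rh cross +/+ × +/- → phenotypes Rh+.
Combining independently: O+, A+, B+, AB+.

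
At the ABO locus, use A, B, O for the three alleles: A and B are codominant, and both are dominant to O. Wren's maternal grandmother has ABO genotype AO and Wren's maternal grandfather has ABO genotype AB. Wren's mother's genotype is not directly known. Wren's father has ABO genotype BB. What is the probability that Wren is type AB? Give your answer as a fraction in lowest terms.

Wren's mother's ABO genotype from AO × AB: 1/4 AA, 1/4 AB, 1/4 AO, 1/4 BO.
Crossing each possibility with the father BB and summing P(type AB): 1/4·1 + 1/4·1/2 + 1/4·1/2 + 1/4·0 = 1/2.

1/2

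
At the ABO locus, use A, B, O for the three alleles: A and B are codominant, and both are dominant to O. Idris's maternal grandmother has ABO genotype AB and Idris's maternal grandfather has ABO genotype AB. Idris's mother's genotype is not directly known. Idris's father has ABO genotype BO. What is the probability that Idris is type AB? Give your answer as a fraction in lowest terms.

1/4

Idris's mother's ABO genotype from AB × AB: 1/4 AA, 1/2 AB, 1/4 BB.
Crossing each possibility with the father BO and summing P(type AB): 1/4·1/2 + 1/2·1/4 + 1/4·0 = 1/4.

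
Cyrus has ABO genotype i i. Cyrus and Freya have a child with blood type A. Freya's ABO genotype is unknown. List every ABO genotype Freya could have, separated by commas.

For each candidate genotype of Freya, check whether crossing it with i i can produce every observed child phenotype.
  I^A I^A → possible child types {A} ✓
  I^A I^B → possible child types {A, B} ✓
  I^A i → possible child types {O, A} ✓
  I^B I^B → possible child types {B} ✗
  I^B i → possible child types {O, B} ✗
  i i → possible child types {O} ✗

I^A I^A, I^A I^B, I^A i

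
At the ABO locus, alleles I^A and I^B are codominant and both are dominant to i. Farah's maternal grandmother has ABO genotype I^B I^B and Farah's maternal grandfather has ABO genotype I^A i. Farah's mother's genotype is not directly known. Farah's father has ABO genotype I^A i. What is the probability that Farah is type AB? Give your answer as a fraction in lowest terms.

Farah's mother's ABO genotype from I^B I^B × I^A i: 1/2 I^A I^B, 1/2 I^B i.
Crossing each possibility with the father I^A i and summing P(type AB): 1/2·1/4 + 1/2·1/4 = 1/4.

1/4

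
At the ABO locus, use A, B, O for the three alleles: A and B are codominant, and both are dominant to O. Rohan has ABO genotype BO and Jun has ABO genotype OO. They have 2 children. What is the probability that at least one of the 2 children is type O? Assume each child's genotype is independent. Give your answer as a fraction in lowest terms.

ABO cross BO × OO → 1/2 O, 1/2 B.
So P(type O) = 1/2 per child.
P(none) = (1/2)^2 = 1/4; P(at least one) = 1 − 1/4 = 3/4.

3/4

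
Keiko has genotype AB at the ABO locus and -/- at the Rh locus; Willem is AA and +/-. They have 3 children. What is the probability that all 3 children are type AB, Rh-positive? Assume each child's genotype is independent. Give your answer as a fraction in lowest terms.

1/64

ABO cross AB × AA → 1/2 A, 1/2 AB.
Rh cross -/- × +/- → 1/2 Rh+, 1/2 Rh-; so P(type AB, Rh-positive) = 1/2 × 1/2 = 1/4 per child.
All 3 independent: (1/4)^3 = 1/64.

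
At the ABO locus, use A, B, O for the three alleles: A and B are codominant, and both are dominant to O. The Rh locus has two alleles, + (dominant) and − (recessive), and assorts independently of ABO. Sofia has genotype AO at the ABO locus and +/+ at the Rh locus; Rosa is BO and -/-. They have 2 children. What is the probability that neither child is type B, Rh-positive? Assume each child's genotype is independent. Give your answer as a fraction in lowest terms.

ABO cross AO × BO → 1/4 O, 1/4 A, 1/4 B, 1/4 AB.
Rh cross +/+ × -/- → 1 Rh+; so P(type B, Rh-positive) = 1/4 × 1 = 1/4 per child.
P(not type B, Rh-positive) = 3/4 for one child; (3/4)^2 = 9/16.

9/16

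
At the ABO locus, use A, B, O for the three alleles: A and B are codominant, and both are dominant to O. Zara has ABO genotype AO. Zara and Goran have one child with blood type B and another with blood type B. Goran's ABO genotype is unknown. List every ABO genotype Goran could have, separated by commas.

For each candidate genotype of Goran, check whether crossing it with AO can produce every observed child phenotype.
  AA → possible child types {A} ✗
  AB → possible child types {A, B, AB} ✓
  AO → possible child types {O, A} ✗
  BB → possible child types {B, AB} ✓
  BO → possible child types {O, A, B, AB} ✓
  OO → possible child types {O, A} ✗

AB, BB, BO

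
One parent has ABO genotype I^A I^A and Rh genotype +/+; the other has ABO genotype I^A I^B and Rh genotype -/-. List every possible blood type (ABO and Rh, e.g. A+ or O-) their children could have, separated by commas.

Gametes from I^A I^A × I^A I^B give offspring ABO genotypes I^A I^A, I^A I^B, i.e. phenotypes A, AB.
Rh cross +/+ × -/- → phenotypes Rh+.
Combining independently: A+, AB+.

A+, AB+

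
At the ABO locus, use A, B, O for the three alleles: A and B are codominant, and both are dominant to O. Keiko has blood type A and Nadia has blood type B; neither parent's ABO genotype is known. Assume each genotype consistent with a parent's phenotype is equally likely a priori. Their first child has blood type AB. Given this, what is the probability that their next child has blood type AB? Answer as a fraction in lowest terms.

25/36

Possible genotypes: Keiko ∈ {AA, AO}; Nadia ∈ {BB, BO}.
Weight each parental genotype pair by prior × P(type-AB child):
  AA × BB: posterior weight 4/9; P(next child type AB) = 1.
  AA × BO: posterior weight 2/9; P(next child type AB) = 1/2.
  AO × BB: posterior weight 2/9; P(next child type AB) = 1/2.
  AO × BO: posterior weight 1/9; P(next child type AB) = 1/4.
Weighted sum = 25/36.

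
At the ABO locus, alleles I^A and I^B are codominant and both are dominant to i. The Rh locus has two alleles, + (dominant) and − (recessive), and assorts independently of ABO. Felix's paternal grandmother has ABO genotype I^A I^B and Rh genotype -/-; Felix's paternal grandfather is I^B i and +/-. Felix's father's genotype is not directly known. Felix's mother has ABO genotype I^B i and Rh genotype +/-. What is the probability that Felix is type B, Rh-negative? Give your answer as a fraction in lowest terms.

Felix's father's ABO genotype from I^A I^B × I^B i: 1/4 I^A I^B, 1/4 I^A i, 1/4 I^B I^B, 1/4 I^B i.
Crossing each possibility with the mother I^B i and summing P(type B): 1/4·1/2 + 1/4·1/4 + 1/4·1 + 1/4·3/4 = 5/8.
Similarly for Rh via the father's Rh distribution: P(Rh-) = 3/8.
Independent loci: 5/8 × 3/8 = 15/64.

15/64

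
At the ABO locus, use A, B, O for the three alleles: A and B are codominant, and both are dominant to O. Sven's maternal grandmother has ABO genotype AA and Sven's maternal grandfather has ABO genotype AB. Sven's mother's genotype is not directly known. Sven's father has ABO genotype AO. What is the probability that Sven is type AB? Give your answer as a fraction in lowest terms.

Sven's mother's ABO genotype from AA × AB: 1/2 AA, 1/2 AB.
Crossing each possibility with the father AO and summing P(type AB): 1/2·0 + 1/2·1/4 = 1/8.

1/8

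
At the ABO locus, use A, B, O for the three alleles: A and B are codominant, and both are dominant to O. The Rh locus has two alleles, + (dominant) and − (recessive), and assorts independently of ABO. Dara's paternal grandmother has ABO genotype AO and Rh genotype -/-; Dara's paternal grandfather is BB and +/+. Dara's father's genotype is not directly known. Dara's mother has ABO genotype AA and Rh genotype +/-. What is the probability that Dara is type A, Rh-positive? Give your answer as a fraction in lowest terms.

3/8

Dara's father's ABO genotype from AO × BB: 1/2 AB, 1/2 BO.
Crossing each possibility with the mother AA and summing P(type A): 1/2·1/2 + 1/2·1/2 = 1/2.
Similarly for Rh via the father's Rh distribution: P(Rh+) = 3/4.
Independent loci: 1/2 × 3/4 = 3/8.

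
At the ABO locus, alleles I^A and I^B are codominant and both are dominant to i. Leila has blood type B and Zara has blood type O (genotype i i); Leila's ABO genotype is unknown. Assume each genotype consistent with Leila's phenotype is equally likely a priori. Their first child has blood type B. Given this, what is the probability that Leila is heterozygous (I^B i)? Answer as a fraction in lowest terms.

Possible genotypes: Leila ∈ {I^B I^B, I^B i}; Zara ∈ {i i}.
Weight each parental genotype pair by prior × P(type-B child):
  I^B I^B × i i: posterior weight 2/3.
  I^B i × i i: posterior weight 1/3.
Sum the posterior weight over pairs where Leila is I^B i: 1/3.

1/3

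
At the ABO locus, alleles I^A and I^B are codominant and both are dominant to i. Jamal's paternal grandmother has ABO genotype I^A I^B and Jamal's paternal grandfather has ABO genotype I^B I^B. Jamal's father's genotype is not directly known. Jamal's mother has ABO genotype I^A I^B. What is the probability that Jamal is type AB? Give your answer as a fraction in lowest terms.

1/2

Jamal's father's ABO genotype from I^A I^B × I^B I^B: 1/2 I^A I^B, 1/2 I^B I^B.
Crossing each possibility with the mother I^A I^B and summing P(type AB): 1/2·1/2 + 1/2·1/2 = 1/2.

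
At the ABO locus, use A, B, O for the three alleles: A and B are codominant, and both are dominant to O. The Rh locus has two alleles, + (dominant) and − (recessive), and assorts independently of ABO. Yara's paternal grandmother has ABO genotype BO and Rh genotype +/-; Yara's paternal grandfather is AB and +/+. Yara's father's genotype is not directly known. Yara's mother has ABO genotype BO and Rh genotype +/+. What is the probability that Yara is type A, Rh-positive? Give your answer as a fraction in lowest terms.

Yara's father's ABO genotype from BO × AB: 1/4 AB, 1/4 AO, 1/4 BB, 1/4 BO.
Crossing each possibility with the mother BO and summing P(type A): 1/4·1/4 + 1/4·1/4 + 1/4·0 + 1/4·0 = 1/8.
Similarly for Rh via the father's Rh distribution: P(Rh+) = 1.
Independent loci: 1/8 × 1 = 1/8.

1/8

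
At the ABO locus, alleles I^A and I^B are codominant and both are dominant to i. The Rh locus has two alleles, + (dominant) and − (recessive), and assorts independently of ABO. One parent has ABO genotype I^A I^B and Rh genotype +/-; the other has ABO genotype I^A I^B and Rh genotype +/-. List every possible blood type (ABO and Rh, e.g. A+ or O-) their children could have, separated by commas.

A+, A-, B+, B-, AB+, AB-

Gametes from I^A I^B × I^A I^B give offspring ABO genotypes I^A I^A, I^A I^B, I^B I^B, i.e. phenotypes A, B, AB.
Rh cross +/- × +/- → phenotypes Rh+, Rh-.
Combining independently: A+, A-, B+, B-, AB+, AB-.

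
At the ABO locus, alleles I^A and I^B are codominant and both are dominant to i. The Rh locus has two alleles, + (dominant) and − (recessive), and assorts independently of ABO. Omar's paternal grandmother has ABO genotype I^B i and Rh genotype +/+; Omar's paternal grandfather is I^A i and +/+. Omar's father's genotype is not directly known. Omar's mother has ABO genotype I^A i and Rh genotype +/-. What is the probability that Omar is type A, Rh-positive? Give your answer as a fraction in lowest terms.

Omar's father's ABO genotype from I^B i × I^A i: 1/4 I^A I^B, 1/4 I^A i, 1/4 I^B i, 1/4 i i.
Crossing each possibility with the mother I^A i and summing P(type A): 1/4·1/2 + 1/4·3/4 + 1/4·1/4 + 1/4·1/2 = 1/2.
Similarly for Rh via the father's Rh distribution: P(Rh+) = 1.
Independent loci: 1/2 × 1 = 1/2.

1/2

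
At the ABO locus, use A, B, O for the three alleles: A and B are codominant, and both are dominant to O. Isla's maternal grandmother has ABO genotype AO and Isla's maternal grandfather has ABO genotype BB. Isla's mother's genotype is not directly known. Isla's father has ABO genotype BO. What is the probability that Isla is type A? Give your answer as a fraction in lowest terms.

Isla's mother's ABO genotype from AO × BB: 1/2 AB, 1/2 BO.
Crossing each possibility with the father BO and summing P(type A): 1/2·1/4 + 1/2·0 = 1/8.

1/8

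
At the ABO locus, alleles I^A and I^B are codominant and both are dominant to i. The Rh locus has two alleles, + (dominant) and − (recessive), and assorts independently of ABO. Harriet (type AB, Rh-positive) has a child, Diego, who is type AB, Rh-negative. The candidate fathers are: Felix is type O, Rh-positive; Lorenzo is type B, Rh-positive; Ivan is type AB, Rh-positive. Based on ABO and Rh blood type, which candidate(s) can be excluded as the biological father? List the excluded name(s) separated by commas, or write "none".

Felix

A candidate is excluded only if no genotype consistent with his phenotype could produce a type AB, Rh-negative child with a type AB, Rh-positive mother.
Felix (type O, Rh+): no genotype consistent with that phenotype can produce a type-AB Rh- child with a type-AB mother.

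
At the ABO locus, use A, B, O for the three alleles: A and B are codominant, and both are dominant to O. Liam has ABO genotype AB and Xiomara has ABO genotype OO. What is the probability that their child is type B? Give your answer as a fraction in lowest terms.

ABO cross AB × OO → offspring phenotypes: 1/2 A, 1/2 B.
So P(type B) = 1/2.

1/2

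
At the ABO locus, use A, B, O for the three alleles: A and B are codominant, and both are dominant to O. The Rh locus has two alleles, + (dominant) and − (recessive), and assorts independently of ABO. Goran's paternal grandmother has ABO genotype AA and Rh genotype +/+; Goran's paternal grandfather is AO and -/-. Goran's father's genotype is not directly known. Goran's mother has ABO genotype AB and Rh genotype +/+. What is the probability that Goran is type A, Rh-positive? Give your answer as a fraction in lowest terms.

1/2

Goran's father's ABO genotype from AA × AO: 1/2 AA, 1/2 AO.
Crossing each possibility with the mother AB and summing P(type A): 1/2·1/2 + 1/2·1/2 = 1/2.
Similarly for Rh via the father's Rh distribution: P(Rh+) = 1.
Independent loci: 1/2 × 1 = 1/2.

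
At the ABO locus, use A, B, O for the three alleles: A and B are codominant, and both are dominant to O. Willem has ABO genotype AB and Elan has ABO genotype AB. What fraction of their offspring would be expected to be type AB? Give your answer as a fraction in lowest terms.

ABO cross AB × AB → offspring phenotypes: 1/4 A, 1/4 B, 1/2 AB.
So P(type AB) = 1/2.

1/2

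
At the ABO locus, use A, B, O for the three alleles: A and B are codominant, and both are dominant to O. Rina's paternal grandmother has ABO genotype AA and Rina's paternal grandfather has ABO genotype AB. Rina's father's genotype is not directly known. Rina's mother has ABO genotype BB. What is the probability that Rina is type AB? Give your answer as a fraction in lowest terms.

Rina's father's ABO genotype from AA × AB: 1/2 AA, 1/2 AB.
Crossing each possibility with the mother BB and summing P(type AB): 1/2·1 + 1/2·1/2 = 3/4.

3/4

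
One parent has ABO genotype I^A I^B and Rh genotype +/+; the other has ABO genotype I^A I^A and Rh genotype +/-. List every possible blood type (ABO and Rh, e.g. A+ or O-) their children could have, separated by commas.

A+, AB+

Gametes from I^A I^B × I^A I^A give offspring ABO genotypes I^A I^A, I^A I^B, i.e. phenotypes A, AB.
Rh cross +/+ × +/- → phenotypes Rh+.
Combining independently: A+, AB+.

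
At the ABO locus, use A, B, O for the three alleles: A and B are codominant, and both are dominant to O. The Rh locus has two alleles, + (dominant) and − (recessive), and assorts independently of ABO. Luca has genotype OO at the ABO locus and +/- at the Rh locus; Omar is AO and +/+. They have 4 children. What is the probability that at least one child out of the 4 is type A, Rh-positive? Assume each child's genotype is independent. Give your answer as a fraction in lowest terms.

15/16

ABO cross OO × AO → 1/2 O, 1/2 A.
Rh cross +/- × +/+ → 1 Rh+; so P(type A, Rh-positive) = 1/2 × 1 = 1/2 per child.
P(none) = (1/2)^4 = 1/16; P(at least one) = 1 − 1/16 = 15/16.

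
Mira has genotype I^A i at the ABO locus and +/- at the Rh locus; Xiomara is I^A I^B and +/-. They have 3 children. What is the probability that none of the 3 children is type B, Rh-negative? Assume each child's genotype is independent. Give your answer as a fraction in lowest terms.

3375/4096

ABO cross I^A i × I^A I^B → 1/2 A, 1/4 B, 1/4 AB.
Rh cross +/- × +/- → 3/4 Rh+, 1/4 Rh-; so P(type B, Rh-negative) = 1/4 × 1/4 = 1/16 per child.
P(not type B, Rh-negative) = 15/16 for one child; (15/16)^3 = 3375/4096.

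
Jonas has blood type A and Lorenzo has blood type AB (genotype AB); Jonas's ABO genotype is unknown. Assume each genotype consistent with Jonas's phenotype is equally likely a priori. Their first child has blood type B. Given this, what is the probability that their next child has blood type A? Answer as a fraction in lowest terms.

1/2

Possible genotypes: Jonas ∈ {AA, AO}; Lorenzo ∈ {AB}.
Weight each parental genotype pair by prior × P(type-B child):
  AO × AB: posterior weight 1; P(next child type A) = 1/2.
Weighted sum = 1/2.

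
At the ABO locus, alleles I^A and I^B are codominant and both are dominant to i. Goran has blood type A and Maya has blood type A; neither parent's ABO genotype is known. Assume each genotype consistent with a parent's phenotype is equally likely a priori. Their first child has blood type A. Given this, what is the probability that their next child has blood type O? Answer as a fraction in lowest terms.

1/20

Possible genotypes: Goran ∈ {I^A I^A, I^A i}; Maya ∈ {I^A I^A, I^A i}.
Weight each parental genotype pair by prior × P(type-A child):
  I^A I^A × I^A I^A: posterior weight 4/15; P(next child type O) = 0.
  I^A I^A × I^A i: posterior weight 4/15; P(next child type O) = 0.
  I^A i × I^A I^A: posterior weight 4/15; P(next child type O) = 0.
  I^A i × I^A i: posterior weight 1/5; P(next child type O) = 1/4.
Weighted sum = 1/20.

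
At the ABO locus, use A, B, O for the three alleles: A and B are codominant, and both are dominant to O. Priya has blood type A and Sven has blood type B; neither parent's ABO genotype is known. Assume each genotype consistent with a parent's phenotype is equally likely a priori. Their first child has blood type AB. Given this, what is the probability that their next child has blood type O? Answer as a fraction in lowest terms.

1/36

Possible genotypes: Priya ∈ {AA, AO}; Sven ∈ {BB, BO}.
Weight each parental genotype pair by prior × P(type-AB child):
  AA × BB: posterior weight 4/9; P(next child type O) = 0.
  AA × BO: posterior weight 2/9; P(next child type O) = 0.
  AO × BB: posterior weight 2/9; P(next child type O) = 0.
  AO × BO: posterior weight 1/9; P(next child type O) = 1/4.
Weighted sum = 1/36.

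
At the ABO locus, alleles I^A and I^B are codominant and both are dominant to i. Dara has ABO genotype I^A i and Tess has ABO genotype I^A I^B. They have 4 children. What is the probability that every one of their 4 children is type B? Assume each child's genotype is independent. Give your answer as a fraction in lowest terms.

ABO cross I^A i × I^A I^B → 1/2 A, 1/4 B, 1/4 AB.
So P(type B) = 1/4 per child.
All 4 independent: (1/4)^4 = 1/256.

1/256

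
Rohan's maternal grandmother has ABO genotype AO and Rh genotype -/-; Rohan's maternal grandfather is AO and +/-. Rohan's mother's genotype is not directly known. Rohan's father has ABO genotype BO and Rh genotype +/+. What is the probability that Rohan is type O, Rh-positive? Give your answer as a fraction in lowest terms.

1/4

Rohan's mother's ABO genotype from AO × AO: 1/4 AA, 1/2 AO, 1/4 OO.
Crossing each possibility with the father BO and summing P(type O): 1/4·0 + 1/2·1/4 + 1/4·1/2 = 1/4.
Similarly for Rh via the mother's Rh distribution: P(Rh+) = 1.
Independent loci: 1/4 × 1 = 1/4.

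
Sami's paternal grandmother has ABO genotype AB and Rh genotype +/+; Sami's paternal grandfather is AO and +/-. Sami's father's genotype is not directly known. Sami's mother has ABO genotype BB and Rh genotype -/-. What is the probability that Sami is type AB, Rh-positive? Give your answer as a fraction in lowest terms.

Sami's father's ABO genotype from AB × AO: 1/4 AA, 1/4 AB, 1/4 AO, 1/4 BO.
Crossing each possibility with the mother BB and summing P(type AB): 1/4·1 + 1/4·1/2 + 1/4·1/2 + 1/4·0 = 1/2.
Similarly for Rh via the father's Rh distribution: P(Rh+) = 3/4.
Independent loci: 1/2 × 3/4 = 3/8.

3/8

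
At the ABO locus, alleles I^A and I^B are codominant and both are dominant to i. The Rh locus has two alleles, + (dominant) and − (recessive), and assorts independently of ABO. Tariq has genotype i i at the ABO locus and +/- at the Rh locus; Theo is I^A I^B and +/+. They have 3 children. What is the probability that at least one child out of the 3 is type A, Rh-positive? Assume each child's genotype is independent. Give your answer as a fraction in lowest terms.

7/8

ABO cross i i × I^A I^B → 1/2 A, 1/2 B.
Rh cross +/- × +/+ → 1 Rh+; so P(type A, Rh-positive) = 1/2 × 1 = 1/2 per child.
P(none) = (1/2)^3 = 1/8; P(at least one) = 1 − 1/8 = 7/8.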